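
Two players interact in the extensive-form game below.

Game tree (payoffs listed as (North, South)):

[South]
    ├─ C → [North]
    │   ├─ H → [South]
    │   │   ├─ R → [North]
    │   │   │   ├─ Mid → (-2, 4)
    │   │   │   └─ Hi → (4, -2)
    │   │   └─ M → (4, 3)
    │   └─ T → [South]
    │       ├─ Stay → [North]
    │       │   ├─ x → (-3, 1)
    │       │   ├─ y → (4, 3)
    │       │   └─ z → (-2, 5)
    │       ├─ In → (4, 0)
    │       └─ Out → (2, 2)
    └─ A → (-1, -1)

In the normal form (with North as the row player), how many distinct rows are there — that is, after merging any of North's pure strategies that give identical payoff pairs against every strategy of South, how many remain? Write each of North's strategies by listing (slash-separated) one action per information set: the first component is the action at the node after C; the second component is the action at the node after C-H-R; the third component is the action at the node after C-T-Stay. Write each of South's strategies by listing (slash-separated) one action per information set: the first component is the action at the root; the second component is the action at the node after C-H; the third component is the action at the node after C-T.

5

North has 12 pure strategies: H/Mid/x, H/Mid/y, H/Mid/z, H/Hi/x, H/Hi/y, H/Hi/z, T/Mid/x, T/Mid/y, T/Mid/z, T/Hi/x, T/Hi/y, T/Hi/z. Columns: C/R/Stay, C/R/In, C/R/Out, C/M/Stay, C/M/In, C/M/Out, A/R/Stay, A/R/In, A/R/Out, A/M/Stay, A/M/In, A/M/Out.
{H/Mid/x, H/Mid/y, H/Mid/z} → row (-2,4) (-2,4) (-2,4) (4,3) (4,3) (4,3) (-1,-1) (-1,-1) (-1,-1) (-1,-1) (-1,-1) (-1,-1)
{H/Hi/x, H/Hi/y, H/Hi/z} → row (4,-2) (4,-2) (4,-2) (4,3) (4,3) (4,3) (-1,-1) (-1,-1) (-1,-1) (-1,-1) (-1,-1) (-1,-1)
{T/Mid/x, T/Hi/x} → row (-3,1) (4,0) (2,2) (-3,1) (4,0) (2,2) (-1,-1) (-1,-1) (-1,-1) (-1,-1) (-1,-1) (-1,-1)
{T/Mid/y, T/Hi/y} → row (4,3) (4,0) (2,2) (4,3) (4,0) (2,2) (-1,-1) (-1,-1) (-1,-1) (-1,-1) (-1,-1) (-1,-1)
{T/Mid/z, T/Hi/z} → row (-2,5) (4,0) (2,2) (-2,5) (4,0) (2,2) (-1,-1) (-1,-1) (-1,-1) (-1,-1) (-1,-1) (-1,-1)
That's 5 distinct rows out of 12 strategies.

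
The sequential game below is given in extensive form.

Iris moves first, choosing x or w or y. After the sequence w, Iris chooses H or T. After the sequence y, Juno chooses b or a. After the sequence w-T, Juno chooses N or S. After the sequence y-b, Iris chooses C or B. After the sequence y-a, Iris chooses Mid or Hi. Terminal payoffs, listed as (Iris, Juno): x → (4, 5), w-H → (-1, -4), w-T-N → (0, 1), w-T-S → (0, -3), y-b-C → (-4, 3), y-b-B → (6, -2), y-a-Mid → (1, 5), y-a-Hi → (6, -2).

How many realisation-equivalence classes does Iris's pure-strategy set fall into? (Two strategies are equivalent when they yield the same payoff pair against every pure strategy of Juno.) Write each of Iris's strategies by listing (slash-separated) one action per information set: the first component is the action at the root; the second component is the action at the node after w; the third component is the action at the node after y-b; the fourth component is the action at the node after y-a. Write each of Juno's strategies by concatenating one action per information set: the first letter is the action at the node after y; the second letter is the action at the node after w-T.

7

Iris has 24 pure strategies: x/H/C/Mid, x/H/C/Hi, x/H/B/Mid, x/H/B/Hi, x/T/C/Mid, x/T/C/Hi, x/T/B/Mid, x/T/B/Hi, w/H/C/Mid, w/H/C/Hi, w/H/B/Mid, w/H/B/Hi, w/T/C/Mid, w/T/C/Hi, w/T/B/Mid, w/T/B/Hi, y/H/C/Mid, y/H/C/Hi, y/H/B/Mid, y/H/B/Hi, y/T/C/Mid, y/T/C/Hi, y/T/B/Mid, y/T/B/Hi. Columns: bN, bS, aN, aS.
{x/H/C/Mid, x/H/C/Hi, x/H/B/Mid, x/H/B/Hi, x/T/C/Mid, x/T/C/Hi, x/T/B/Mid, x/T/B/Hi} → row (4,5) (4,5) (4,5) (4,5)
{w/H/C/Mid, w/H/C/Hi, w/H/B/Mid, w/H/B/Hi} → row (-1,-4) (-1,-4) (-1,-4) (-1,-4)
{w/T/C/Mid, w/T/C/Hi, w/T/B/Mid, w/T/B/Hi} → row (0,1) (0,-3) (0,1) (0,-3)
{y/H/C/Mid, y/T/C/Mid} → row (-4,3) (-4,3) (1,5) (1,5)
{y/H/C/Hi, y/T/C/Hi} → row (-4,3) (-4,3) (6,-2) (6,-2)
{y/H/B/Mid, y/T/B/Mid} → row (6,-2) (6,-2) (1,5) (1,5)
{y/H/B/Hi, y/T/B/Hi} → row (6,-2) (6,-2) (6,-2) (6,-2)
That's 7 distinct rows out of 24 strategies.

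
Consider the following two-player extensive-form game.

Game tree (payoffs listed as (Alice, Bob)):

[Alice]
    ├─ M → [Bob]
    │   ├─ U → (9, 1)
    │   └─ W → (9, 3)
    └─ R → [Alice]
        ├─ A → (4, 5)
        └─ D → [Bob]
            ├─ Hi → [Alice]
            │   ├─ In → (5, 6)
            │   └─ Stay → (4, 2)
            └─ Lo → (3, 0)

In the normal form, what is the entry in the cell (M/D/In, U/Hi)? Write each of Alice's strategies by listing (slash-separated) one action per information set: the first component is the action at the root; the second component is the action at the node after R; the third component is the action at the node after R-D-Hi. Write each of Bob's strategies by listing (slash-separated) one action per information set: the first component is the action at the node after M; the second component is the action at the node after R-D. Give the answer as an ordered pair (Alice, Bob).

Trace the play path from the root:
  Alice plays M
  Bob plays U at [M]
→ terminal payoff (9, 1).
(Alice's choice at the node after R is never reached on this path, so it doesn't affect the outcome.)

(9, 1)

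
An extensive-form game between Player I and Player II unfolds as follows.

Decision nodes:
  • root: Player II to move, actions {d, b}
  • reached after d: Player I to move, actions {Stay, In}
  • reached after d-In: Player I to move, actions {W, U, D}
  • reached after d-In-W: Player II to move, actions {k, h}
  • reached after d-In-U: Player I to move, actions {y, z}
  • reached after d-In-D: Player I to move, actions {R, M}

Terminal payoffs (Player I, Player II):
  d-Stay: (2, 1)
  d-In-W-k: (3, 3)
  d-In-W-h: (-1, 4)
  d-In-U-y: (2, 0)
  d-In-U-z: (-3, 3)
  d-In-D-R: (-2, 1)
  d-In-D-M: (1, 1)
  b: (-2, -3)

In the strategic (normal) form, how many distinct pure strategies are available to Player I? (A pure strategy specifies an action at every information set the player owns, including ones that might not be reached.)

24

Player I owns the node after d with actions {Stay, In} — two choices.
Player I owns the node after d-In with actions {W, U, D} — three choices.
Player I owns the node after d-In-U with actions {y, z} — two choices.
Player I owns the node after d-In-D with actions {R, M} — two choices.
A pure strategy fixes one action at each information set independently, so the count is the product 2 × 3 × 2 × 2 = 24.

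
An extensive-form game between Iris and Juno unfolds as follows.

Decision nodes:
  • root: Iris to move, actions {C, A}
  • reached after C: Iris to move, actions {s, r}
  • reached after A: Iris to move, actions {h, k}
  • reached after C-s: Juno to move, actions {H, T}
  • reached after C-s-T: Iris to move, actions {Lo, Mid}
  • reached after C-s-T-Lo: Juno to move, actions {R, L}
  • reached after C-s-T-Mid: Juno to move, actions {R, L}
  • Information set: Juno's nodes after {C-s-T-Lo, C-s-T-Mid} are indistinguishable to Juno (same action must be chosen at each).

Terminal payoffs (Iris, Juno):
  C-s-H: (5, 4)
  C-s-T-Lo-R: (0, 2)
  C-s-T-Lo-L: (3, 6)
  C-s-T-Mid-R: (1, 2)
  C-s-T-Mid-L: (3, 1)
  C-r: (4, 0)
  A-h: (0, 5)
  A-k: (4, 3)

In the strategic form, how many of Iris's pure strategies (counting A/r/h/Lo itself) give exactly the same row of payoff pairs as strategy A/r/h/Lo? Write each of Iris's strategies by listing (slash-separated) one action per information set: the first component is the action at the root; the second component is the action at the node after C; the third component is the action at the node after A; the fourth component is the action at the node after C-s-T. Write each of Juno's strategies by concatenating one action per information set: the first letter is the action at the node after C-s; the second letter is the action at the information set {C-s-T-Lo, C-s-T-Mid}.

4

Row for A/r/h/Lo (columns HR, HL, TR, TL): (0,5) (0,5) (0,5) (0,5).
Under A/r/h/Lo, Iris's choice at the node after C and at the node after C-s-T can never be reached regardless of what Juno does, so varying those choices leaves every outcome unchanged.
Holding the reachable choices fixed and varying the unreachable ones freely already gives 2 × 2 = 4 equivalent strategies.
No other strategy reproduces this row, so those 4 are the full class: A/s/h/Lo, A/s/h/Mid, A/r/h/Lo, A/r/h/Mid.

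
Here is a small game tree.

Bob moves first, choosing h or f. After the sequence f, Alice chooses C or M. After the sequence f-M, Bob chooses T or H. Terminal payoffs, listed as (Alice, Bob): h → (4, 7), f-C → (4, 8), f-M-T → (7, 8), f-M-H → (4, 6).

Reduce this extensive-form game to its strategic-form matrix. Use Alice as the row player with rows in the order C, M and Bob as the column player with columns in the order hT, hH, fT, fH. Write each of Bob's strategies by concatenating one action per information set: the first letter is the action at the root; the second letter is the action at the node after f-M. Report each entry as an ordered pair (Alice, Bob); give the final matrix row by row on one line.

C: (4,7) (4,7) (4,8) (4,8) | M: (4,7) (4,7) (7,8) (4,6)

Row C: hT→(4,7), hH→(4,7), fT→(4,8), fH→(4,8)
Row M: hT→(4,7), hH→(4,7), fT→(7,8), fH→(4,6)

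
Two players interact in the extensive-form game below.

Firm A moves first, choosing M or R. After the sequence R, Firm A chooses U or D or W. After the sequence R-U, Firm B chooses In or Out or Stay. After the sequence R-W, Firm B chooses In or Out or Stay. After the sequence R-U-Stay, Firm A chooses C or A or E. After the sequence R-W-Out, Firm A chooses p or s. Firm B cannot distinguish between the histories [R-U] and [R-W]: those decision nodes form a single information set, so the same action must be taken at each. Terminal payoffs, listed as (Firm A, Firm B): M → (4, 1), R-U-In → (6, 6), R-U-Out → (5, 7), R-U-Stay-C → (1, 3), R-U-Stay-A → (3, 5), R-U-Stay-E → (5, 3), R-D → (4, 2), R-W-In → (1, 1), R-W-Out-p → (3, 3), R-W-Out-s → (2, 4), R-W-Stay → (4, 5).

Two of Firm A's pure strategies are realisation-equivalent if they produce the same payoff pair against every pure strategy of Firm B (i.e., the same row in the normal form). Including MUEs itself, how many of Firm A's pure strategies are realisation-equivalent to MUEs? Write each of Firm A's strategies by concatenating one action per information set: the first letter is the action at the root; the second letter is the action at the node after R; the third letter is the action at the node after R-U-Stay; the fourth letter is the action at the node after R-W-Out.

18

Row for MUEs (columns In, Out, Stay): (4,1) (4,1) (4,1).
Under MUEs, Firm A's choice at the node after R and at the node after R-U-Stay and at the node after R-W-Out can never be reached regardless of what Firm B does, so varying those choices leaves every outcome unchanged.
Holding the reachable choices fixed and varying the unreachable ones freely already gives 3 × 3 × 2 = 18 equivalent strategies.
No other strategy reproduces this row, so those 18 are the full class: MUCp, MUCs, MUAp, MUAs, MUEp, MUEs, MDCp, MDCs, MDAp, MDAs, MDEp, MDEs, MWCp, MWCs, MWAp, MWAs, MWEp, MWEs.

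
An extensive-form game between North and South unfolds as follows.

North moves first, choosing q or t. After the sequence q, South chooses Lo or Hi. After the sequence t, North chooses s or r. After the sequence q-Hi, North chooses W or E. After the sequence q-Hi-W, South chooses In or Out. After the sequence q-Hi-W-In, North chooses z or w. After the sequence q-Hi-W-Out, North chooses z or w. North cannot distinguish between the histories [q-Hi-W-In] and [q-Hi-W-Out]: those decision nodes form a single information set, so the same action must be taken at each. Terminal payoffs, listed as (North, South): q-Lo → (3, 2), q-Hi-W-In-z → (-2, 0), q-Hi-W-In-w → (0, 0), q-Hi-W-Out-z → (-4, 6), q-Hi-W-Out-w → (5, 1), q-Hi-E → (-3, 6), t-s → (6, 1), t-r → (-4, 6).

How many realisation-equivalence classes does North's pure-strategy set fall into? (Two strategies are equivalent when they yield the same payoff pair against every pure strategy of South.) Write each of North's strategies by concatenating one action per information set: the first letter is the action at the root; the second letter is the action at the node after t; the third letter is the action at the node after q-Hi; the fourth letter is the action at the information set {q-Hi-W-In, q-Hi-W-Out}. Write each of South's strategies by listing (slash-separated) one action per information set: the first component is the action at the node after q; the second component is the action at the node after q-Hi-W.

5

North has 16 pure strategies: qsWz, qsWw, qsEz, qsEw, qrWz, qrWw, qrEz, qrEw, tsWz, tsWw, tsEz, tsEw, trWz, trWw, trEz, trEw. Columns: Lo/In, Lo/Out, Hi/In, Hi/Out.
{qsWz, qrWz} → row (3,2) (3,2) (-2,0) (-4,6)
{qsWw, qrWw} → row (3,2) (3,2) (0,0) (5,1)
{qsEz, qsEw, qrEz, qrEw} → row (3,2) (3,2) (-3,6) (-3,6)
{tsWz, tsWw, tsEz, tsEw} → row (6,1) (6,1) (6,1) (6,1)
{trWz, trWw, trEz, trEw} → row (-4,6) (-4,6) (-4,6) (-4,6)
That's 5 distinct rows out of 16 strategies.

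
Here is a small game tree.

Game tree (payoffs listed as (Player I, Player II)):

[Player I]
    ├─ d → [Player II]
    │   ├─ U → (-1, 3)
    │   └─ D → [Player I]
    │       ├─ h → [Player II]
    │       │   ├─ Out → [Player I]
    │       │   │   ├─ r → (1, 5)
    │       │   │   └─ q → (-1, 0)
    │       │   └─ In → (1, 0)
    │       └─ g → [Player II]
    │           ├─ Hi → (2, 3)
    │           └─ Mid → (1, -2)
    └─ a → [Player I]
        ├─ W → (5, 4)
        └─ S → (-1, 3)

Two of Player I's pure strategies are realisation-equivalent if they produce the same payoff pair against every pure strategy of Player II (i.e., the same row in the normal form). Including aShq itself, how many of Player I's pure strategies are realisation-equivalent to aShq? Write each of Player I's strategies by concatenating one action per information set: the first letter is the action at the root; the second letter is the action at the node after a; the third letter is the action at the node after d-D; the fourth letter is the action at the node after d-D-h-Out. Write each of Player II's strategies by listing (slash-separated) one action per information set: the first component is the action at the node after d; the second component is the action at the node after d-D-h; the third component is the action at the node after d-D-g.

4

Row for aShq (columns U/Out/Hi, U/Out/Mid, U/In/Hi, U/In/Mid, D/Out/Hi, D/Out/Mid, D/In/Hi, D/In/Mid): (-1,3) (-1,3) (-1,3) (-1,3) (-1,3) (-1,3) (-1,3) (-1,3).
Under aShq, Player I's choice at the node after d-D and at the node after d-D-h-Out can never be reached regardless of what Player II does, so varying those choices leaves every outcome unchanged.
Holding the reachable choices fixed and varying the unreachable ones freely already gives 2 × 2 = 4 equivalent strategies.
No other strategy reproduces this row, so those 4 are the full class: aShr, aShq, aSgr, aSgq.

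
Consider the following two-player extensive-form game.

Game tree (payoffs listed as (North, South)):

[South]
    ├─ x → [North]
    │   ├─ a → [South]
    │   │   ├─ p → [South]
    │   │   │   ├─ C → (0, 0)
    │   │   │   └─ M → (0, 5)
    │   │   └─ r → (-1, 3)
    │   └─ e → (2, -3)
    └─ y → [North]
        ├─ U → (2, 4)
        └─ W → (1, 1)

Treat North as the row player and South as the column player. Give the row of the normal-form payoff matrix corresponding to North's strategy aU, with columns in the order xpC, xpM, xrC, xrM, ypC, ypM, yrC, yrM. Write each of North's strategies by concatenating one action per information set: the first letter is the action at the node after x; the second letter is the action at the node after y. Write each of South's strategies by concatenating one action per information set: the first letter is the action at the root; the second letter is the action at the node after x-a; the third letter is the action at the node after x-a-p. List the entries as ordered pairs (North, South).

(0,0) (0,5) (-1,3) (-1,3) (2,4) (2,4) (2,4) (2,4)

vs xpC: South plays x → North plays a at [x] → South plays p at [x-a] → South plays C at [x-a-p] → (0, 0)
vs xpM: South plays x → North plays a at [x] → South plays p at [x-a] → South plays M at [x-a-p] → (0, 5)
vs xrC: South plays x → North plays a at [x] → South plays r at [x-a] → (-1, 3)
vs xrM: South plays x → North plays a at [x] → South plays r at [x-a] → (-1, 3)
vs ypC: South plays y → North plays U at [y] → (2, 4)
vs ypM: South plays y → North plays U at [y] → (2, 4)
vs yrC: South plays y → North plays U at [y] → (2, 4)
vs yrM: South plays y → North plays U at [y] → (2, 4)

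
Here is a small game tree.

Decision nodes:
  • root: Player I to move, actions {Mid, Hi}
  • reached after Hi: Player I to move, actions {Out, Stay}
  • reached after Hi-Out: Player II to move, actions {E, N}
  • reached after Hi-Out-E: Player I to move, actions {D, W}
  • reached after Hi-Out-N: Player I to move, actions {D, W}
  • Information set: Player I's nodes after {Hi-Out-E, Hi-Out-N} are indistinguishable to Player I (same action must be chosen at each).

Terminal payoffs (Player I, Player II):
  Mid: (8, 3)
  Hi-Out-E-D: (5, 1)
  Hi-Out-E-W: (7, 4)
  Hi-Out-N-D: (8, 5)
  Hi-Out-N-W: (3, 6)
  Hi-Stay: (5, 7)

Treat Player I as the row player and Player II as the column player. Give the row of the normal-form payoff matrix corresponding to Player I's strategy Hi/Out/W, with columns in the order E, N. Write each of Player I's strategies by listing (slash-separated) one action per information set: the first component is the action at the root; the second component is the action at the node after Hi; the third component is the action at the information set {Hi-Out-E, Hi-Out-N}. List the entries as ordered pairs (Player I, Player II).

vs E: Player I plays Hi → Player I plays Out at [Hi] → Player II plays E at [Hi-Out] → Player I plays W at [Hi-Out-E] → (7, 4)
vs N: Player I plays Hi → Player I plays Out at [Hi] → Player II plays N at [Hi-Out] → Player I plays W at [Hi-Out-N] → (3, 6)

(7,4) (3,6)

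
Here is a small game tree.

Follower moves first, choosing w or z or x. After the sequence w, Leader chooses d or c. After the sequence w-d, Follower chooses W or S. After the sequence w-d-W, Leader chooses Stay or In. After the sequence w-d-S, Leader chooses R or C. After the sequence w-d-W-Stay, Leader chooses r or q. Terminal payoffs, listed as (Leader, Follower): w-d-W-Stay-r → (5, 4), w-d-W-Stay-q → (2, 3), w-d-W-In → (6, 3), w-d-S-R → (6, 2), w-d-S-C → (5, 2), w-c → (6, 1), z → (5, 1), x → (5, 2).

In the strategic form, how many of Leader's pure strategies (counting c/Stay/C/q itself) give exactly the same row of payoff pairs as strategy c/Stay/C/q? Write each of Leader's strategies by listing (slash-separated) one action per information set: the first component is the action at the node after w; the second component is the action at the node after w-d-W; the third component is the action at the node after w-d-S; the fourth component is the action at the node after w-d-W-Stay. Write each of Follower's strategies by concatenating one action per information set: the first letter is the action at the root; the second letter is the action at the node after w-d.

Row for c/Stay/C/q (columns wW, wS, zW, zS, xW, xS): (6,1) (6,1) (5,1) (5,1) (5,2) (5,2).
Under c/Stay/C/q, Leader's choice at the node after w-d-W and at the node after w-d-S and at the node after w-d-W-Stay can never be reached regardless of what Follower does, so varying those choices leaves every outcome unchanged.
Holding the reachable choices fixed and varying the unreachable ones freely already gives 2 × 2 × 2 = 8 equivalent strategies.
No other strategy reproduces this row, so those 8 are the full class: c/Stay/R/r, c/Stay/R/q, c/Stay/C/r, c/Stay/C/q, c/In/R/r, c/In/R/q, c/In/C/r, c/In/C/q.

8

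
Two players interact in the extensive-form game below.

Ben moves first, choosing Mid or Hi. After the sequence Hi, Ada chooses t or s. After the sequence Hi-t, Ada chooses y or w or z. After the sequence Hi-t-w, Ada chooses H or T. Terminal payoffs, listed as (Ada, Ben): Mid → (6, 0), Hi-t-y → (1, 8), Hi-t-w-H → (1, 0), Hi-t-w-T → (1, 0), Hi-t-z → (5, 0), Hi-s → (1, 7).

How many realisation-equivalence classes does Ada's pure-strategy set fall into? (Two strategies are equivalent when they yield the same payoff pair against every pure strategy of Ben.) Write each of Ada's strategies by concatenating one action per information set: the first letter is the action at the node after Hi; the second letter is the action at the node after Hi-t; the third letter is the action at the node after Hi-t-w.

4

Ada has 12 pure strategies: tyH, tyT, twH, twT, tzH, tzT, syH, syT, swH, swT, szH, szT. Columns: Mid, Hi.
{tyH, tyT} → row (6,0) (1,8)
{twH, twT} → row (6,0) (1,0)
{tzH, tzT} → row (6,0) (5,0)
{syH, syT, swH, swT, szH, szT} → row (6,0) (1,7)
That's 4 distinct rows out of 12 strategies.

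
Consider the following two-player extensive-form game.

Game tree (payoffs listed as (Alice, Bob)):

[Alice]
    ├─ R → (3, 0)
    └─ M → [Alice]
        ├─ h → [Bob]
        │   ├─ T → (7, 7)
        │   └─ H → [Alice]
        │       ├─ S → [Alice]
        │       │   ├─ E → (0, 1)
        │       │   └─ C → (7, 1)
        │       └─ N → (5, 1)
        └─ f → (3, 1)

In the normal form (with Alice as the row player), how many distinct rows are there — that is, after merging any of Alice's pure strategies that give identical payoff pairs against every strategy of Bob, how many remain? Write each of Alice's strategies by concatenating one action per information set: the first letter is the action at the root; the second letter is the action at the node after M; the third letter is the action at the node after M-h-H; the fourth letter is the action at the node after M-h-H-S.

5

Alice has 16 pure strategies: RhSE, RhSC, RhNE, RhNC, RfSE, RfSC, RfNE, RfNC, MhSE, MhSC, MhNE, MhNC, MfSE, MfSC, MfNE, MfNC. Columns: T, H.
{RhSE, RhSC, RhNE, RhNC, RfSE, RfSC, RfNE, RfNC} → row (3,0) (3,0)
{MhSE} → row (7,7) (0,1)
{MhSC} → row (7,7) (7,1)
{MhNE, MhNC} → row (7,7) (5,1)
{MfSE, MfSC, MfNE, MfNC} → row (3,1) (3,1)
That's 5 distinct rows out of 16 strategies.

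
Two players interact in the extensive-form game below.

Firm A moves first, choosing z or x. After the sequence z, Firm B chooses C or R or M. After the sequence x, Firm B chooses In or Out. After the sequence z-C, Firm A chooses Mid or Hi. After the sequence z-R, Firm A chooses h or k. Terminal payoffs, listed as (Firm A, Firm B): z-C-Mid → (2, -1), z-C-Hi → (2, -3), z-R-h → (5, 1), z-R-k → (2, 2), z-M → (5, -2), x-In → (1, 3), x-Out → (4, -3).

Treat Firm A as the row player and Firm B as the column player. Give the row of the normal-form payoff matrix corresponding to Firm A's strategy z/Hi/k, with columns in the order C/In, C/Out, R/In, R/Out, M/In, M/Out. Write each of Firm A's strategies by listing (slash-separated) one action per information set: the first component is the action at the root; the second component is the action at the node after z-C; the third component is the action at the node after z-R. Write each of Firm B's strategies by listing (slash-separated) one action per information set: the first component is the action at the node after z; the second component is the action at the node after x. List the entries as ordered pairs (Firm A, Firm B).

(2,-3) (2,-3) (2,2) (2,2) (5,-2) (5,-2)

vs C/In: Firm A plays z → Firm B plays C at [z] → Firm A plays Hi at [z-C] → (2, -3)
vs C/Out: Firm A plays z → Firm B plays C at [z] → Firm A plays Hi at [z-C] → (2, -3)
vs R/In: Firm A plays z → Firm B plays R at [z] → Firm A plays k at [z-R] → (2, 2)
vs R/Out: Firm A plays z → Firm B plays R at [z] → Firm A plays k at [z-R] → (2, 2)
vs M/In: Firm A plays z → Firm B plays M at [z] → (5, -2)
vs M/Out: Firm A plays z → Firm B plays M at [z] → (5, -2)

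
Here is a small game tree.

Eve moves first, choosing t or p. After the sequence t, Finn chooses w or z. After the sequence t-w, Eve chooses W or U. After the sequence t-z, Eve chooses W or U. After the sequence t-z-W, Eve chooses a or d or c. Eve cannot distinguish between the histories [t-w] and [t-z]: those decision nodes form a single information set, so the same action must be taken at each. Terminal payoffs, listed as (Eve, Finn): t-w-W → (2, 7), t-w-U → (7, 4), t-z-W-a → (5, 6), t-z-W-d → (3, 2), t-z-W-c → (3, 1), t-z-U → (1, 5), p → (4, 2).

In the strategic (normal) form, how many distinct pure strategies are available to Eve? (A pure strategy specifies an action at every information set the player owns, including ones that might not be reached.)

Eve owns the root with actions {t, p} — two choices.
Eve owns the information set {t-w, t-z} with actions {W, U} — two choices.
Eve owns the node after t-z-W with actions {a, d, c} — three choices.
A pure strategy fixes one action at each information set independently, so the count is the product 2 × 2 × 3 = 12.

12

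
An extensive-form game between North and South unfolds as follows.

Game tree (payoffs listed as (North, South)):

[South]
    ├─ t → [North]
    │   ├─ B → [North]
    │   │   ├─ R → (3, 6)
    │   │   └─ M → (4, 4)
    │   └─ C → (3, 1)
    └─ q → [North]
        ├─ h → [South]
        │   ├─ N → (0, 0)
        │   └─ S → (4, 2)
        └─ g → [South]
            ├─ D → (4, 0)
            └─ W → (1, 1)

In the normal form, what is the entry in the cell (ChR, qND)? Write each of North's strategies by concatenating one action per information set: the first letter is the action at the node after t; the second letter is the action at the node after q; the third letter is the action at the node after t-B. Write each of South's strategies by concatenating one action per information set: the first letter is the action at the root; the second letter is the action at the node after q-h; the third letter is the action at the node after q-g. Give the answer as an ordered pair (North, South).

(0, 0)

Trace the play path from the root:
  South plays q
  North plays h at [q]
  South plays N at [q-h]
→ terminal payoff (0, 0).
(North's choice at the node after t is never reached on this path, so it doesn't affect the outcome.)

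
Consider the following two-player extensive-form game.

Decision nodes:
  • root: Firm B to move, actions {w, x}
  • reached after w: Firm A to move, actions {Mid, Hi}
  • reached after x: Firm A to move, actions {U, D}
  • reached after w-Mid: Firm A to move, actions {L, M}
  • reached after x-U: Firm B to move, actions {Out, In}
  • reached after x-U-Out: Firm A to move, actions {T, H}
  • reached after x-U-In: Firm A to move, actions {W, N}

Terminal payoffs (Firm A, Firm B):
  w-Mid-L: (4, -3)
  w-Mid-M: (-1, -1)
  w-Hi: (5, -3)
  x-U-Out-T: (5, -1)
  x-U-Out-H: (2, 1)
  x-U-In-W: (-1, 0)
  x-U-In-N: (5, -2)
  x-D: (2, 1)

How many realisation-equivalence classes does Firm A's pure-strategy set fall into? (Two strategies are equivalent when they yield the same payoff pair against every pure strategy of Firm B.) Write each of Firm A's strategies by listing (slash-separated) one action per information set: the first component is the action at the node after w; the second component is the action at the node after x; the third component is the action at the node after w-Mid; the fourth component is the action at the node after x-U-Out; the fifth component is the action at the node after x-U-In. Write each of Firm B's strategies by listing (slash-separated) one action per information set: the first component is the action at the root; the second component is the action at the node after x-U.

Firm A has 32 pure strategies: Mid/U/L/T/W, Mid/U/L/T/N, Mid/U/L/H/W, Mid/U/L/H/N, Mid/U/M/T/W, Mid/U/M/T/N, Mid/U/M/H/W, Mid/U/M/H/N, Mid/D/L/T/W, Mid/D/L/T/N, Mid/D/L/H/W, Mid/D/L/H/N, Mid/D/M/T/W, Mid/D/M/T/N, Mid/D/M/H/W, Mid/D/M/H/N, Hi/U/L/T/W, Hi/U/L/T/N, Hi/U/L/H/W, Hi/U/L/H/N, Hi/U/M/T/W, Hi/U/M/T/N, Hi/U/M/H/W, Hi/U/M/H/N, Hi/D/L/T/W, Hi/D/L/T/N, Hi/D/L/H/W, Hi/D/L/H/N, Hi/D/M/T/W, Hi/D/M/T/N, Hi/D/M/H/W, Hi/D/M/H/N. Columns: w/Out, w/In, x/Out, x/In.
{Mid/U/L/T/W} → row (4,-3) (4,-3) (5,-1) (-1,0)
{Mid/U/L/T/N} → row (4,-3) (4,-3) (5,-1) (5,-2)
{Mid/U/L/H/W} → row (4,-3) (4,-3) (2,1) (-1,0)
{Mid/U/L/H/N} → row (4,-3) (4,-3) (2,1) (5,-2)
{Mid/U/M/T/W} → row (-1,-1) (-1,-1) (5,-1) (-1,0)
{Mid/U/M/T/N} → row (-1,-1) (-1,-1) (5,-1) (5,-2)
{Mid/U/M/H/W} → row (-1,-1) (-1,-1) (2,1) (-1,0)
{Mid/U/M/H/N} → row (-1,-1) (-1,-1) (2,1) (5,-2)
{Mid/D/L/T/W, Mid/D/L/T/N, Mid/D/L/H/W, Mid/D/L/H/N} → row (4,-3) (4,-3) (2,1) (2,1)
{Mid/D/M/T/W, Mid/D/M/T/N, Mid/D/M/H/W, Mid/D/M/H/N} → row (-1,-1) (-1,-1) (2,1) (2,1)
{Hi/U/L/T/W, Hi/U/M/T/W} → row (5,-3) (5,-3) (5,-1) (-1,0)
{Hi/U/L/T/N, Hi/U/M/T/N} → row (5,-3) (5,-3) (5,-1) (5,-2)
{Hi/U/L/H/W, Hi/U/M/H/W} → row (5,-3) (5,-3) (2,1) (-1,0)
{Hi/U/L/H/N, Hi/U/M/H/N} → row (5,-3) (5,-3) (2,1) (5,-2)
{Hi/D/L/T/W, Hi/D/L/T/N, Hi/D/L/H/W, Hi/D/L/H/N, Hi/D/M/T/W, Hi/D/M/T/N, Hi/D/M/H/W, Hi/D/M/H/N} → row (5,-3) (5,-3) (2,1) (2,1)
That's 15 distinct rows out of 32 strategies.

15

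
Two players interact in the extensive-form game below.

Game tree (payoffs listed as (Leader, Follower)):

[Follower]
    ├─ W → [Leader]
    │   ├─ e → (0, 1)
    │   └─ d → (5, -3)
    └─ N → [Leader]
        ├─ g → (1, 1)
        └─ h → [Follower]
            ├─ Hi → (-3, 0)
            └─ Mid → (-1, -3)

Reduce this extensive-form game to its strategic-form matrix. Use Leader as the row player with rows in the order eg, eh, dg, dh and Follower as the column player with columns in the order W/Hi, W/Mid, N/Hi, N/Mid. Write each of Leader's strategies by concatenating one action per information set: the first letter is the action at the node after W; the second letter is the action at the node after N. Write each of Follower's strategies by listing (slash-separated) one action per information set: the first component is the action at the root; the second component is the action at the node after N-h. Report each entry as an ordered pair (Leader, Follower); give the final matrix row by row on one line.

eg: (0,1) (0,1) (1,1) (1,1) | eh: (0,1) (0,1) (-3,0) (-1,-3) | dg: (5,-3) (5,-3) (1,1) (1,1) | dh: (5,-3) (5,-3) (-3,0) (-1,-3)

Row eg: W/Hi→(0,1), W/Mid→(0,1), N/Hi→(1,1), N/Mid→(1,1)
Row eh: W/Hi→(0,1), W/Mid→(0,1), N/Hi→(-3,0), N/Mid→(-1,-3)
Row dg: W/Hi→(5,-3), W/Mid→(5,-3), N/Hi→(1,1), N/Mid→(1,1)
Row dh: W/Hi→(5,-3), W/Mid→(5,-3), N/Hi→(-3,0), N/Mid→(-1,-3)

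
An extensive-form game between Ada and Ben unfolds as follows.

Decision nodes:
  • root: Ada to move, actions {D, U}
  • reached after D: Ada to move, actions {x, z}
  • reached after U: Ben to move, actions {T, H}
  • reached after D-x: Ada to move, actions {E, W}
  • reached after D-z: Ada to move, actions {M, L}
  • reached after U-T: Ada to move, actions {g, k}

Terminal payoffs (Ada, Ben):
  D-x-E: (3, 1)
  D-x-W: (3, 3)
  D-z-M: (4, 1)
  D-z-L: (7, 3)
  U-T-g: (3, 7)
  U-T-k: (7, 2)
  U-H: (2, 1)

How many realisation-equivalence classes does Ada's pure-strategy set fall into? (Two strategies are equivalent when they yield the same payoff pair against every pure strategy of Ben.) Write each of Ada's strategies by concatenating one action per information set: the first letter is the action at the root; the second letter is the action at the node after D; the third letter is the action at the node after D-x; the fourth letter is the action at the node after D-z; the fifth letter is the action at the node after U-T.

Ada has 32 pure strategies: DxEMg, DxEMk, DxELg, DxELk, DxWMg, DxWMk, DxWLg, DxWLk, DzEMg, DzEMk, DzELg, DzELk, DzWMg, DzWMk, DzWLg, DzWLk, UxEMg, UxEMk, UxELg, UxELk, UxWMg, UxWMk, UxWLg, UxWLk, UzEMg, UzEMk, UzELg, UzELk, UzWMg, UzWMk, UzWLg, UzWLk. Columns: T, H.
{DxEMg, DxEMk, DxELg, DxELk} → row (3,1) (3,1)
{DxWMg, DxWMk, DxWLg, DxWLk} → row (3,3) (3,3)
{DzEMg, DzEMk, DzWMg, DzWMk} → row (4,1) (4,1)
{DzELg, DzELk, DzWLg, DzWLk} → row (7,3) (7,3)
{UxEMg, UxELg, UxWMg, UxWLg, UzEMg, UzELg, UzWMg, UzWLg} → row (3,7) (2,1)
{UxEMk, UxELk, UxWMk, UxWLk, UzEMk, UzELk, UzWMk, UzWLk} → row (7,2) (2,1)
That's 6 distinct rows out of 32 strategies.

6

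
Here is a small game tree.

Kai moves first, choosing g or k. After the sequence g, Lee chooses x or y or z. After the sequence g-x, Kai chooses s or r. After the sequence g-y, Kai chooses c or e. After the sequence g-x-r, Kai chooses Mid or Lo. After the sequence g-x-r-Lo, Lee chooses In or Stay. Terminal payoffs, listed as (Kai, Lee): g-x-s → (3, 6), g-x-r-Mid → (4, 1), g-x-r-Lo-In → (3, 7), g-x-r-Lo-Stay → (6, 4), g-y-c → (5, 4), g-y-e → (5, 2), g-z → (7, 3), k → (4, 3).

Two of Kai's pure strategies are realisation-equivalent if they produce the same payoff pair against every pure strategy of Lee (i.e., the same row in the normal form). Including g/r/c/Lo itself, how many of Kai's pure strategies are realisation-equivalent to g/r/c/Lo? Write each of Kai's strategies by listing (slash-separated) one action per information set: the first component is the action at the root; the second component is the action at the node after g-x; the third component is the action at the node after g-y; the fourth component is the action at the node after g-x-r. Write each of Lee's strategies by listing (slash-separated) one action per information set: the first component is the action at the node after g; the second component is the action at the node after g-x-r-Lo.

Row for g/r/c/Lo (columns x/In, x/Stay, y/In, y/Stay, z/In, z/Stay): (3,7) (6,4) (5,4) (5,4) (7,3) (7,3).
Every one of Kai's information sets is on the play path for some reply by Lee when Kai follows g/r/c/Lo.
Changing the action at any of them therefore changes at least one column, so only g/r/c/Lo itself gives this row.

1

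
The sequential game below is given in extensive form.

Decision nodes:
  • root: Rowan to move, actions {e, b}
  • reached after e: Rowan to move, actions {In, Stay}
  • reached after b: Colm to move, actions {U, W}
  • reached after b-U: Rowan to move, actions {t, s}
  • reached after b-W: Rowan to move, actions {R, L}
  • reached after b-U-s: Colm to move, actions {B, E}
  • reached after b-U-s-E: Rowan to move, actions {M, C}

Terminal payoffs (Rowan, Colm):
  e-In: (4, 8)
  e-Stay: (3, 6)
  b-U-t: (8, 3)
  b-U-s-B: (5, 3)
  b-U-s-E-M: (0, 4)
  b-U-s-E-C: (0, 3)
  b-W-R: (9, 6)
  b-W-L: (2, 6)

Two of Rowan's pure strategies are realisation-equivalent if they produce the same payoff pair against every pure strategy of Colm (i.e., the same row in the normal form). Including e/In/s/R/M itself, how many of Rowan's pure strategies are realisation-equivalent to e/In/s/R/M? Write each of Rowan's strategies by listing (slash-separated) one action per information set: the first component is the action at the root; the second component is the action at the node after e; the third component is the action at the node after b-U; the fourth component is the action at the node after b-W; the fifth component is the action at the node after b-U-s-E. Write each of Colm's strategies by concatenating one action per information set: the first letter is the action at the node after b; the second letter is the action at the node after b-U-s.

Row for e/In/s/R/M (columns UB, UE, WB, WE): (4,8) (4,8) (4,8) (4,8).
Under e/In/s/R/M, Rowan's choice at the node after b-U and at the node after b-W and at the node after b-U-s-E can never be reached regardless of what Colm does, so varying those choices leaves every outcome unchanged.
Holding the reachable choices fixed and varying the unreachable ones freely already gives 2 × 2 × 2 = 8 equivalent strategies.
No other strategy reproduces this row, so those 8 are the full class: e/In/t/R/M, e/In/t/R/C, e/In/t/L/M, e/In/t/L/C, e/In/s/R/M, e/In/s/R/C, e/In/s/L/M, e/In/s/L/C.

8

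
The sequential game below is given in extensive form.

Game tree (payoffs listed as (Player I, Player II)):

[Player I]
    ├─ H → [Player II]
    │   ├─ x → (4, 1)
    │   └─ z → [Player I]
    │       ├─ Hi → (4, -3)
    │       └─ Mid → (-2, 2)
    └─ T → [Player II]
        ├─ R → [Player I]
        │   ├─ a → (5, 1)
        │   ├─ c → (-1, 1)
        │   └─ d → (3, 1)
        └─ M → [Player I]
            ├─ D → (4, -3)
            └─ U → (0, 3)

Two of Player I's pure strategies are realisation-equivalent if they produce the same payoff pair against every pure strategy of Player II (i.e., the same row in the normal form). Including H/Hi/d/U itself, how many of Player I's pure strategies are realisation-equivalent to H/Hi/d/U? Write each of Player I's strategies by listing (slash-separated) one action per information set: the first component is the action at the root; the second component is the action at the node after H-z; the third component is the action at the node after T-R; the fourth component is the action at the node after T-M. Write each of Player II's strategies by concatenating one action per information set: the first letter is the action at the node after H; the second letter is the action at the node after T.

6

Row for H/Hi/d/U (columns xR, xM, zR, zM): (4,1) (4,1) (4,-3) (4,-3).
Under H/Hi/d/U, Player I's choice at the node after T-R and at the node after T-M can never be reached regardless of what Player II does, so varying those choices leaves every outcome unchanged.
Holding the reachable choices fixed and varying the unreachable ones freely already gives 3 × 2 = 6 equivalent strategies.
No other strategy reproduces this row, so those 6 are the full class: H/Hi/a/D, H/Hi/a/U, H/Hi/c/D, H/Hi/c/U, H/Hi/d/D, H/Hi/d/U.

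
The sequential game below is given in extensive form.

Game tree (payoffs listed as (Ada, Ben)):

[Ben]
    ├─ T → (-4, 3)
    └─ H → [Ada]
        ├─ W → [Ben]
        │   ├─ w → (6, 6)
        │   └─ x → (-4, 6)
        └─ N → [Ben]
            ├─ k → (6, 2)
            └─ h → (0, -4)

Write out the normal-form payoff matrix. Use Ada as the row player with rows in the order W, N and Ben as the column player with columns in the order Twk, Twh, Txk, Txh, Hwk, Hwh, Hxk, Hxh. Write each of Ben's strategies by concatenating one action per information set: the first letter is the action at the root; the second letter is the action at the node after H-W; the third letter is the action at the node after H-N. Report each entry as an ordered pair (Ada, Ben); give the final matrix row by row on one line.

Row W: Twk→(-4,3), Twh→(-4,3), Txk→(-4,3), Txh→(-4,3), Hwk→(6,6), Hwh→(6,6), Hxk→(-4,6), Hxh→(-4,6)
Row N: Twk→(-4,3), Twh→(-4,3), Txk→(-4,3), Txh→(-4,3), Hwk→(6,2), Hwh→(0,-4), Hxk→(6,2), Hxh→(0,-4)

W: (-4,3) (-4,3) (-4,3) (-4,3) (6,6) (6,6) (-4,6) (-4,6) | N: (-4,3) (-4,3) (-4,3) (-4,3) (6,2) (0,-4) (6,2) (0,-4)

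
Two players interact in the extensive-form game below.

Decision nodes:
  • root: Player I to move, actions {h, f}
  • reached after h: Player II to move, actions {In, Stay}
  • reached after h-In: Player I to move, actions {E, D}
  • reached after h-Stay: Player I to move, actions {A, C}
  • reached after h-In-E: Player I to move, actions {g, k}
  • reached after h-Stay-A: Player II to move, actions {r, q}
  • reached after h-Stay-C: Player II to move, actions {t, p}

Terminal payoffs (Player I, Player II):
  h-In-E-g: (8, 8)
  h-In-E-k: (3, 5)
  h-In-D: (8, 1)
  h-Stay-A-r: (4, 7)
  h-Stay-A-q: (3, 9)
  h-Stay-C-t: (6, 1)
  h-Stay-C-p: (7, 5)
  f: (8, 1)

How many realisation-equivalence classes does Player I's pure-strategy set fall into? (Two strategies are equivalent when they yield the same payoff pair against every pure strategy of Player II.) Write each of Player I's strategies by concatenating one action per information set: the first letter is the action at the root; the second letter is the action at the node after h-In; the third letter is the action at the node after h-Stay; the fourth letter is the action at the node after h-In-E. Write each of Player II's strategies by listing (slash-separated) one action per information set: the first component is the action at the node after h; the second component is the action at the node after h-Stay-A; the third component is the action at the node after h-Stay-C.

7

Player I has 16 pure strategies: hEAg, hEAk, hECg, hECk, hDAg, hDAk, hDCg, hDCk, fEAg, fEAk, fECg, fECk, fDAg, fDAk, fDCg, fDCk. Columns: In/r/t, In/r/p, In/q/t, In/q/p, Stay/r/t, Stay/r/p, Stay/q/t, Stay/q/p.
{hEAg} → row (8,8) (8,8) (8,8) (8,8) (4,7) (4,7) (3,9) (3,9)
{hEAk} → row (3,5) (3,5) (3,5) (3,5) (4,7) (4,7) (3,9) (3,9)
{hECg} → row (8,8) (8,8) (8,8) (8,8) (6,1) (7,5) (6,1) (7,5)
{hECk} → row (3,5) (3,5) (3,5) (3,5) (6,1) (7,5) (6,1) (7,5)
{hDAg, hDAk} → row (8,1) (8,1) (8,1) (8,1) (4,7) (4,7) (3,9) (3,9)
{hDCg, hDCk} → row (8,1) (8,1) (8,1) (8,1) (6,1) (7,5) (6,1) (7,5)
{fEAg, fEAk, fECg, fECk, fDAg, fDAk, fDCg, fDCk} → row (8,1) (8,1) (8,1) (8,1) (8,1) (8,1) (8,1) (8,1)
That's 7 distinct rows out of 16 strategies.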